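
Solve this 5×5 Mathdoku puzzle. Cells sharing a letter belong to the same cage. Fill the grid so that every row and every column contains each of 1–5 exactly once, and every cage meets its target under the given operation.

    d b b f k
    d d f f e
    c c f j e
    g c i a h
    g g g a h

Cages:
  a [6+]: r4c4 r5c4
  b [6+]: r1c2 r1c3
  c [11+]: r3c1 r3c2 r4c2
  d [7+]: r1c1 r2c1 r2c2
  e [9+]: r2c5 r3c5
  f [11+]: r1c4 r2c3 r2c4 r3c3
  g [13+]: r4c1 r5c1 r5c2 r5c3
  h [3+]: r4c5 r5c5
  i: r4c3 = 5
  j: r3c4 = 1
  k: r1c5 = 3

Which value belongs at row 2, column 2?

Cage k is given, so r1c5 = 3.
Cage j is given, which forces r3c4 = 1.
I is a freebie, which forces r4c3 = 5.
In column 4, 3 can only go at r2c4, so r2c4 = 3.
The only place for 5 in column 4 is r1c4.
The 4 cells of cage f must have sum 11, leaving r2c3 = 1.
The 4 cells of cage f must have sum 11, which forces r3c3 = 2.
Cage d has sum 7; hence r1c1 = 1.
Cage b needs two cells with sum 6, leaving r1c2 = 2.
Column 3 now contains 2, leaving r1c3 = 4.
Column 2 now contains 2, so r2c2 = 4.
Row 2 already has 4; hence r2c5 = 5.
Column 5 already has 5; hence r3c5 = 4.
Column 2 already has 4, so r4c2 = 3.
4 is placed in column 3, leaving r5c3 = 3.
Row 2 already has 4, leaving r2c1 = 2.
Cage c needs sum 11, leaving r3c1 = 3.
Column 2 already has 3, leaving r3c2 = 5.
The 4 cells of cage g must have sum 13, leaving r4c1 = 4.
4 is placed in row 4, leaving r4c4 = 2.
Row 4 now contains 2; hence r4c5 = 1.
Cage g needs sum 13, which forces r5c1 = 5.
Cage g has sum 13; hence r5c2 = 1.
Column 4 now contains 2, so r5c4 = 4.
Column 5 now contains 1; hence r5c5 = 2.
Filled in: 1 2 4 5 3 / 2 4 1 3 5 / 3 5 2 1 4 / 4 3 5 2 1 / 5 1 3 4 2.

4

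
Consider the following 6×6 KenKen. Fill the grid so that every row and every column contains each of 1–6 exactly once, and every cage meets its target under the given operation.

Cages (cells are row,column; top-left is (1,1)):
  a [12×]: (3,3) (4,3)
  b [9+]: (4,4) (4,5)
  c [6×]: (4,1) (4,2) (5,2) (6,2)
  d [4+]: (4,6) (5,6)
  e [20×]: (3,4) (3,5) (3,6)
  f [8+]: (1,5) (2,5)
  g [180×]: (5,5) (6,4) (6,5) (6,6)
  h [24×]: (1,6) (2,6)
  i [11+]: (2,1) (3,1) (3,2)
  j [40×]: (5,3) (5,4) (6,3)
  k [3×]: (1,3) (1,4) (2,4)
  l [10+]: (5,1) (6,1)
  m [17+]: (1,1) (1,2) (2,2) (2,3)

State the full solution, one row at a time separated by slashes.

5 4 1 3 2 6 / 2 5 3 1 6 4 / 3 6 2 4 1 5 / 1 2 6 5 4 3 / 6 3 4 2 5 1 / 4 1 5 6 3 2

The 3 cells of cage k must have product 3, so (1,3) = 1.
Cage k has product 3; hence (1,4) = 3.
The 3 cells of cage k must have product 3; hence (2,4) = 1.
The 4 cells of cage c must have product 6, so (4,1) = 1.
1 is placed in row 4, leaving (4,6) = 3.
Column 6 already has 3, leaving (5,6) = 1.
Cage e needs product 20; hence (3,5) = 1.
3 is placed in row 4; hence (4,2) = 2.
Cage c needs product 6, which forces (5,2) = 3.
Cage c has product 6, leaving (6,2) = 1.
Cage g needs product 180; hence (6,5) = 3.
The only place for 6 in row 3 is (3,2).
Row 2 needs a 5, and only (2,2) is open for it.
Column 2 already has 5, which forces (1,2) = 4.
Row 1 now contains 4, which forces (1,6) = 6.
6 is placed in column 6, which forces (2,6) = 4.
Column 6 already has 4, which forces (3,6) = 5.
Column 6 already has 5, so (6,6) = 2.
6 is placed in row 1; hence (1,5) = 2.
Cage f's pair has sum 8; hence (2,5) = 6.
Row 3 already has 5, so (3,4) = 4.
4 is placed in column 4, leaving (4,4) = 5.
Row 4 now contains 5; hence (4,5) = 4.
Column 4 already has 5, which forces (5,4) = 2.
6 is placed in column 5; hence (5,5) = 5.
Column 4 already has 5, which forces (6,4) = 6.
Row 1 already has 2; hence (1,1) = 5.
Row 2 now contains 6, so (2,3) = 3.
Cage a's pair has product 12; hence (3,3) = 2.
Row 4 now contains 4, so (4,3) = 6.
The two cells of cage l must have sum 10, which forces (5,1) = 6.
5 is placed in row 5, so (5,3) = 4.
6 is placed in row 6, leaving (6,1) = 4.
Cage j needs product 40, so (6,3) = 5.
3 is placed in row 2; hence (2,1) = 2.
Row 3 now contains 2; hence (3,1) = 3.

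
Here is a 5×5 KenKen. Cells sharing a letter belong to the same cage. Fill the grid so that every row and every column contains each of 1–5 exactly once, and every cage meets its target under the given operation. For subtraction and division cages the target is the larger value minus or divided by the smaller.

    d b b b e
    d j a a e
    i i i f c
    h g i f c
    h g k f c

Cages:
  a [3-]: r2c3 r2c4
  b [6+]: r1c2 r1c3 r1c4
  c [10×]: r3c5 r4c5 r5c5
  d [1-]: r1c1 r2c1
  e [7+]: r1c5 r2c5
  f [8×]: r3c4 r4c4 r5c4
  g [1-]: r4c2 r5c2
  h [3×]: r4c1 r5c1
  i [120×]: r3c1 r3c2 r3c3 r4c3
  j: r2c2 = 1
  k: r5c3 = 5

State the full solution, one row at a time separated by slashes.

Cage j is given, which forces r2c2 = 1.
Cage k is given; hence r5c3 = 5.
Cage a needs two cells with difference 3, which forces r2c3 = 2.
Cage a needs two cells with difference 3, leaving r2c4 = 5.
In row 1, 5 can only go at r1c1, so r1c1 = 5.
The two cells of cage d must have difference 1, leaving r2c1 = 4.
Row 2 already has 4, so r2c5 = 3.
5 is placed in column 1, so r3c1 = 2.
Cage i needs product 120; hence r3c2 = 5.
5 is placed in row 3, so r3c5 = 1.
Column 5 now contains 1; hence r5c5 = 2.
3 is placed in column 5, which forces r1c5 = 4.
1 is placed in row 3; hence r3c4 = 4.
Cage f has product 8, which forces r4c4 = 2.
Column 5 already has 2; hence r4c5 = 5.
Cage f needs product 8; hence r5c4 = 1.
Cage b needs sum 6, so r1c2 = 2.
The 3 cells of cage b must have sum 6; hence r1c3 = 1.
Column 4 now contains 1; hence r1c4 = 3.
Row 3 already has 4, which forces r3c3 = 3.
The two cells of cage h must have product 3; hence r4c1 = 1.
Cage i needs product 120, so r4c3 = 4.
Row 5 now contains 1, so r5c1 = 3.
Row 5 already has 3; hence r5c2 = 4.
4 is placed in row 4, which forces r4c2 = 3.

5 2 1 3 4 / 4 1 2 5 3 / 2 5 3 4 1 / 1 3 4 2 5 / 3 4 5 1 2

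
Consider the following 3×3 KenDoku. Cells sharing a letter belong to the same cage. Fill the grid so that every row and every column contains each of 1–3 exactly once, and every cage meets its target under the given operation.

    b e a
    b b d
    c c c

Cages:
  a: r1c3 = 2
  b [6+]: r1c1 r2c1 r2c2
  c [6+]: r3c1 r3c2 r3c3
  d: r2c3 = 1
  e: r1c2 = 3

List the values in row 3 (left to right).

Cage e is given, leaving r1c2 = 3.
Cage a is a single given cell; hence r1c3 = 2.
Cage d is a single given cell, which forces r2c3 = 1.
Column 3 already has 1, which forces r3c3 = 3.
Row 1 now contains 2, leaving r1c1 = 1.
The 3 cells of cage b must have sum 6, so r2c1 = 3.
Row 2 now contains 1, so r2c2 = 2.
1 is placed in column 1; hence r3c1 = 2.
2 is placed in column 2, leaving r3c2 = 1.
The full grid is 1 3 2 / 3 2 1 / 2 1 3.

2 1 3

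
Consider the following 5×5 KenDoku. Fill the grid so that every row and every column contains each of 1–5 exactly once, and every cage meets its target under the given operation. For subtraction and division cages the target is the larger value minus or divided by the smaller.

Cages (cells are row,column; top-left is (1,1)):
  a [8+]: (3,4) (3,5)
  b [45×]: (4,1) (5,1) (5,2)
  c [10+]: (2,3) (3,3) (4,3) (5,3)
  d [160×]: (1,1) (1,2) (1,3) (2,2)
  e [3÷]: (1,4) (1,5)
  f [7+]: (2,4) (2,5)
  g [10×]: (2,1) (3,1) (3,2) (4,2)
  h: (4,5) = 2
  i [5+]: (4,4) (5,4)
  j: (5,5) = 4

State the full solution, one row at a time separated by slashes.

4 2 5 3 1 / 1 4 3 2 5 / 2 1 4 5 3 / 3 5 1 4 2 / 5 3 2 1 4

The 4 cells of cage d must have product 160; hence (2,2) = 4.
Cage b needs product 45; hence (4,1) = 3.
Cage h is a single given cell; hence (4,5) = 2.
Cage b has product 45; hence (5,1) = 5.
The 3 cells of cage b must have product 45, which forces (5,2) = 3.
J is a freebie, which forces (5,5) = 4.
Cage f needs two cells with sum 7, leaving (2,4) = 2.
Cage f's pair has sum 7, so (2,5) = 5.
Column 5 already has 5; hence (3,5) = 3.
The two cells of cage i must have sum 5, leaving (4,4) = 4.
Cage i's pair has sum 5, leaving (5,4) = 1.
Column 4 now contains 1, leaving (1,4) = 3.
3 is placed in column 5; hence (1,5) = 1.
2 is placed in row 2, which forces (2,1) = 1.
Cage c has sum 10, so (2,3) = 3.
Cage g has product 10; hence (3,1) = 2.
Cage c has sum 10; hence (3,3) = 4.
Row 3 already has 3; hence (3,4) = 5.
4 is placed in row 4, leaving (4,3) = 1.
1 is placed in row 5; hence (5,3) = 2.
2 is placed in column 1, leaving (1,1) = 4.
Cage d has product 160, leaving (1,2) = 2.
Column 3 already has 2, so (1,3) = 5.
5 is placed in row 3, so (3,2) = 1.
1 is placed in row 4, which forces (4,2) = 5.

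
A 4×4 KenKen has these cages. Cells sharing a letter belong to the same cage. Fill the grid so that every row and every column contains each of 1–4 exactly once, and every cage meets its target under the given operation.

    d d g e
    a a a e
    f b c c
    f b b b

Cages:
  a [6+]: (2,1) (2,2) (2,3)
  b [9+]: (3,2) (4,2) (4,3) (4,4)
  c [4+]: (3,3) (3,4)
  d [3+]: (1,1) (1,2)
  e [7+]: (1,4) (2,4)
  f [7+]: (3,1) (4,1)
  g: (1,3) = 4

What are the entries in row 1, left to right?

2 1 4 3

Cage g is a single given cell, so (1,3) = 4.
Row 1 already has 4, which forces (1,4) = 3.
Column 4 now contains 3, which forces (2,4) = 4.
Column 4 now contains 3; hence (3,4) = 1.
Column 4 already has 1, so (4,4) = 2.
Row 3 already has 1, leaving (3,3) = 3.
3 is placed in column 3, so (4,3) = 1.
Column 3 now contains 1, which forces (2,3) = 2.
Row 3 already has 3, so (3,1) = 4.
Row 3 already has 3, leaving (3,2) = 2.
Cage f needs two cells with sum 7, which forces (4,1) = 3.
Row 4 already has 1; hence (4,2) = 4.
Cage d needs two cells with sum 3, so (1,1) = 2.
2 is placed in column 2, so (1,2) = 1.
Column 1 already has 3, which forces (2,1) = 1.
Cage a has sum 6, so (2,2) = 3.
Completed grid: 2 1 4 3 / 1 3 2 4 / 4 2 3 1 / 3 4 1 2.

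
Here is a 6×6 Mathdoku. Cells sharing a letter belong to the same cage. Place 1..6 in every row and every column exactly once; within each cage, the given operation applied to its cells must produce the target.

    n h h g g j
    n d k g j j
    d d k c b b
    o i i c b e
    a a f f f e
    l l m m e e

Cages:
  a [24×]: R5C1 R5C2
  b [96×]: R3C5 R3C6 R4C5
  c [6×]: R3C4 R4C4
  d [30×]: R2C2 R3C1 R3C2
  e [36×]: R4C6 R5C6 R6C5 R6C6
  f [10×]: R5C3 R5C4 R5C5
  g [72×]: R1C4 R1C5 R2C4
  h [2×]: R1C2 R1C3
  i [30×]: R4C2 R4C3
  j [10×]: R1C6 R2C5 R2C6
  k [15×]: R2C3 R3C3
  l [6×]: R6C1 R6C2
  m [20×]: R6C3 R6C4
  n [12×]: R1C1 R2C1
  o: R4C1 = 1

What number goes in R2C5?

2

Cage b has product 96; hence R3C5 = 6.
Cage b needs product 96; hence R3C6 = 4.
O is a freebie, so R4C1 = 1.
Cage b has product 96, so R4C5 = 4.
Column 5 already has 4, so R1C5 = 3.
Row 1 needs a 5, and only R1C6 is open for it.
The only place for 4 in row 2 is R2C4.
4 is placed in column 4; hence R1C4 = 6.
Cage m needs two cells with product 20, so R6C3 = 4.
4 is placed in column 4; hence R6C4 = 5.
In row 1, 4 can only go at R1C1, so R1C1 = 4.
Cage n's pair has product 12; hence R2C1 = 3.
Row 2 now contains 3, so R2C3 = 5.
Column 3 already has 5; hence R3C3 = 3.
Row 3 now contains 3, so R3C4 = 2.
Column 3 already has 5, which forces R4C3 = 6.
2 is placed in column 4, so R4C4 = 3.
3 is placed in row 4, leaving R4C6 = 2.
Column 1 already has 4, so R5C1 = 6.
Cage a needs two cells with product 24, leaving R5C2 = 4.
2 is placed in column 4; hence R5C4 = 1.
Row 5 already has 1; hence R5C6 = 3.
6 is placed in column 1, which forces R6C1 = 2.
Row 6 already has 2; hence R6C5 = 1.
Row 6 now contains 1, so R6C6 = 6.
Cage d needs product 30, leaving R2C2 = 6.
Column 5 already has 1, which forces R2C5 = 2.
Column 6 now contains 2, leaving R2C6 = 1.
Row 3 already has 2, so R3C1 = 5.
Cage d needs product 30; hence R3C2 = 1.
Row 4 already has 6, which forces R4C2 = 5.
Row 5 already has 1, leaving R5C3 = 2.
The 3 cells of cage f must have product 10, so R5C5 = 5.
Row 6 now contains 1, so R6C2 = 3.
Column 2 already has 1; hence R1C2 = 2.
Column 3 now contains 2, which forces R1C3 = 1.
The full grid is 4 2 1 6 3 5 / 3 6 5 4 2 1 / 5 1 3 2 6 4 / 1 5 6 3 4 2 / 6 4 2 1 5 3 / 2 3 4 5 1 6.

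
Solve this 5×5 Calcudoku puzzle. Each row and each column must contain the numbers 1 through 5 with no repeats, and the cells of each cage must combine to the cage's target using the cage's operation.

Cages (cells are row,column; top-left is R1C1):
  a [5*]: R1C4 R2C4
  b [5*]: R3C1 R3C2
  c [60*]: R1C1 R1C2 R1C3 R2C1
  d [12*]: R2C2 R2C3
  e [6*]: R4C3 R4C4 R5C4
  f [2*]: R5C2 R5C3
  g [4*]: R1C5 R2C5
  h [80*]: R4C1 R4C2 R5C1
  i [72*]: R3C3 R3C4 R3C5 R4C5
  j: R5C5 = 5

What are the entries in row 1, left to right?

3 2 5 1 4

The 3 cells of cage h must have product 80; hence R4C1 = 5.
The 3 cells of cage h must have product 80, which forces R4C2 = 4.
Cage i needs product 72; hence R4C5 = 3.
The 3 cells of cage h must have product 80, so R5C1 = 4.
J is a freebie; hence R5C5 = 5.
4 is placed in column 2, leaving R2C2 = 3.
Cage d's pair has product 12; hence R2C3 = 4.
Row 2 now contains 4; hence R2C5 = 1.
Column 1 now contains 5, leaving R3C1 = 1.
The two cells of cage b must have product 5; hence R3C2 = 5.
The 3 cells of cage e must have product 6, so R5C4 = 3.
1 is placed in column 1, so R1C1 = 3.
5 is placed in column 2, leaving R1C2 = 2.
The 4 cells of cage c must have product 60, which forces R1C3 = 5.
Cage a needs two cells with product 5; hence R1C4 = 1.
1 is placed in column 5, leaving R1C5 = 4.
1 is placed in row 2; hence R2C1 = 2.
1 is placed in row 2, leaving R2C4 = 5.
The 4 cells of cage i must have product 72; hence R3C3 = 3.
Column 5 now contains 4, so R3C5 = 2.
1 is placed in column 4, leaving R4C4 = 2.
Column 2 now contains 2, which forces R5C2 = 1.
Row 5 now contains 1, which forces R5C3 = 2.
Row 3 already has 2; hence R3C4 = 4.
2 is placed in row 4, which forces R4C3 = 1.
Filled in: 3 2 5 1 4 / 2 3 4 5 1 / 1 5 3 4 2 / 5 4 1 2 3 / 4 1 2 3 5.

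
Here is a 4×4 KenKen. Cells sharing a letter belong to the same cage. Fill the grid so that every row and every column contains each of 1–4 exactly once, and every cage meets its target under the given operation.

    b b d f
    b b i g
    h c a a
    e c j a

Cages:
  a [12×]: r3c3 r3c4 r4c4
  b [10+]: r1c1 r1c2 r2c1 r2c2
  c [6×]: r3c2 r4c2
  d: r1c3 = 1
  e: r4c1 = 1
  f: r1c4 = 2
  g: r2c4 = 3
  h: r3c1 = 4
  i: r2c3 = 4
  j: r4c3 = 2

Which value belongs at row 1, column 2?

4

D is a freebie; hence r1c3 = 1.
F is a freebie, which forces r1c4 = 2.
Cage i is a single given cell, so r2c3 = 4.
Cage g is a single given cell, leaving r2c4 = 3.
H is a freebie, which forces r3c1 = 4.
Row 3 already has 4, so r3c4 = 1.
E is a freebie, which forces r4c1 = 1.
Cage j is a single given cell; hence r4c3 = 2.
Column 4 now contains 1, which forces r4c4 = 4.
Column 1 already has 4, leaving r1c1 = 3.
The 4 cells of cage b must have sum 10; hence r1c2 = 4.
Column 1 now contains 1, so r2c1 = 2.
The 4 cells of cage b must have sum 10, leaving r2c2 = 1.
Cage c's pair has product 6, which forces r3c2 = 2.
2 is placed in column 3, so r3c3 = 3.
Row 4 already has 2; hence r4c2 = 3.
Filled in: 3 4 1 2 / 2 1 4 3 / 4 2 3 1 / 1 3 2 4.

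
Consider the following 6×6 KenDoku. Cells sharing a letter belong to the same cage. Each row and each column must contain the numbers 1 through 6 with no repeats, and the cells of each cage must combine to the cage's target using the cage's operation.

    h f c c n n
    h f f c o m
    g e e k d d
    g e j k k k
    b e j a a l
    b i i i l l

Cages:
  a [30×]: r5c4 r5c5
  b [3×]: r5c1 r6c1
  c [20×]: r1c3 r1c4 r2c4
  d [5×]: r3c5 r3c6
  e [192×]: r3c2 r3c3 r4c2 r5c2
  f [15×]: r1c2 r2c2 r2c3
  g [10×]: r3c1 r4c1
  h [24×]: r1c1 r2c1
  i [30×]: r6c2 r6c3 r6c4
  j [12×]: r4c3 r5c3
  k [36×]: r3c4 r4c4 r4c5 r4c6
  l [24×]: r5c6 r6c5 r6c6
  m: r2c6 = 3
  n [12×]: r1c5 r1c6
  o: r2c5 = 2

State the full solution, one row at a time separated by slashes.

4 3 1 5 6 2 / 6 1 5 4 2 3 / 2 6 4 3 1 5 / 5 2 6 1 3 4 / 3 4 2 6 5 1 / 1 5 3 2 4 6

Cage o is given, so r2c5 = 2.
M is a freebie; hence r2c6 = 3.
Cage e needs product 192; hence r3c3 = 4.
Cage f needs product 15, so r1c2 = 3.
Row 1 now contains 3, leaving r1c5 = 6.
Column 5 now contains 6; hence r5c5 = 5.
Row 1 now contains 6; hence r1c1 = 4.
Cage n needs two cells with product 12; hence r1c6 = 2.
Cage h's pair has product 24, so r2c1 = 6.
5 is placed in column 5, so r3c5 = 1.
Cage d's pair has product 5, so r3c6 = 5.
Column 5 already has 1, which forces r4c5 = 3.
5 is placed in row 5, leaving r5c4 = 6.
Column 5 now contains 3, so r6c5 = 4.
Cage c has product 20; hence r2c4 = 4.
Row 3 already has 5, which forces r3c1 = 2.
Row 3 now contains 2, which forces r3c2 = 6.
Row 3 now contains 2; hence r3c4 = 3.
The two cells of cage g must have product 10, leaving r4c1 = 5.
Cage j needs two cells with product 12, so r4c3 = 6.
Column 4 already has 4; hence r4c4 = 1.
Row 4 already has 1; hence r4c6 = 4.
6 is placed in row 5, which forces r5c3 = 2.
Cage l has product 24; hence r5c6 = 1.
Cage l has product 24; hence r6c6 = 6.
Cage c has product 20, leaving r1c3 = 1.
Column 4 now contains 1, leaving r1c4 = 5.
Column 3 now contains 1, so r2c3 = 5.
4 is placed in row 4, leaving r4c2 = 2.
Row 5 already has 1, which forces r5c1 = 3.
2 is placed in row 5, which forces r5c2 = 4.
Cage b needs two cells with product 3, so r6c1 = 1.
Column 2 now contains 2, so r6c2 = 5.
Cage i has product 30, so r6c3 = 3.
5 is placed in column 4, leaving r6c4 = 2.
Row 2 now contains 5, leaving r2c2 = 1.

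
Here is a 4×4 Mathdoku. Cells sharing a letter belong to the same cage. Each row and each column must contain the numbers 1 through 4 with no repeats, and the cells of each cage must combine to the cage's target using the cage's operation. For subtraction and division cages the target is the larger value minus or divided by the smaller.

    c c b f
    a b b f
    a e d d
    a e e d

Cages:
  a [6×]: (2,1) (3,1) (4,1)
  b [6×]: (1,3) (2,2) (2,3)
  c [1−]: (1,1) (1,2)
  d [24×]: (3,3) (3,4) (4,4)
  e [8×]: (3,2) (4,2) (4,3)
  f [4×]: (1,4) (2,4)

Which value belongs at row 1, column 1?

4

The only place for 4 in row 2 is (2,4).
Column 4 now contains 4; hence (1,4) = 1.
Cage d has product 24; hence (3,3) = 4.
The 3 cells of cage e must have product 8, so (4,2) = 4.
Row 1 needs a 4, and only (1,1) is open for it.
The two cells of cage c must have difference 1, which forces (1,2) = 3.
Row 1 now contains 3, which forces (1,3) = 2.
Column 3 already has 2, leaving (4,3) = 1.
The 3 cells of cage b must have product 6, so (2,2) = 1.
Column 3 already has 1, leaving (2,3) = 3.
Cage e has product 8, so (3,2) = 2.
Row 3 now contains 2, leaving (3,4) = 3.
Column 4 now contains 3; hence (4,4) = 2.
Row 2 now contains 3, leaving (2,1) = 2.
Row 3 now contains 3, so (3,1) = 1.
2 is placed in row 4, leaving (4,1) = 3.
Filled in: 4 3 2 1 / 2 1 3 4 / 1 2 4 3 / 3 4 1 2.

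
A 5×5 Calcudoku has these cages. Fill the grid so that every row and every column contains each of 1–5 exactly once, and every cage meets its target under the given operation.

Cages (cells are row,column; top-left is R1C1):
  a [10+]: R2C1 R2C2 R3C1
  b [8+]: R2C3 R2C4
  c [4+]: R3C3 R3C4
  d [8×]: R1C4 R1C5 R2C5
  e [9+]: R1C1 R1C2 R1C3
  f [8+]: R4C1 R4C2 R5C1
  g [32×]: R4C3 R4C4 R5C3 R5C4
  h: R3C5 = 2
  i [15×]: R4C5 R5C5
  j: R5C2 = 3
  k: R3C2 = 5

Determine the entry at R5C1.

Cage k is a single given cell; hence R3C2 = 5.
Cage h is given, which forces R3C5 = 2.
J is a freebie, leaving R5C2 = 3.
Row 5 now contains 3, leaving R5C5 = 5.
The 3 cells of cage d must have product 8; hence R1C4 = 2.
Column 5 already has 5, so R4C5 = 3.
The 3 cells of cage e must have sum 9, so R1C2 = 1.
Row 1 now contains 1, so R1C5 = 4.
Column 5 already has 4, which forces R2C5 = 1.
Column 2 already has 1, so R4C2 = 2.
2 is placed in row 4, which forces R4C3 = 4.
4 is placed in row 4, leaving R4C4 = 1.
Column 3 now contains 4, which forces R5C3 = 2.
Column 4 already has 1, so R5C4 = 4.
Column 2 already has 2, leaving R2C2 = 4.
The two cells of cage c must have sum 4; hence R3C3 = 1.
Column 4 already has 1, leaving R3C4 = 3.
4 is placed in row 4, so R4C1 = 5.
Row 5 already has 2, which forces R5C1 = 1.
5 is placed in column 1; hence R1C1 = 3.
Cage e has sum 9; hence R1C3 = 5.
5 is placed in column 1, so R2C1 = 2.
Cage b needs two cells with sum 8; hence R2C3 = 3.
3 is placed in column 4, so R2C4 = 5.
Row 3 already has 1, leaving R3C1 = 4.
Completed grid: 3 1 5 2 4 / 2 4 3 5 1 / 4 5 1 3 2 / 5 2 4 1 3 / 1 3 2 4 5.

1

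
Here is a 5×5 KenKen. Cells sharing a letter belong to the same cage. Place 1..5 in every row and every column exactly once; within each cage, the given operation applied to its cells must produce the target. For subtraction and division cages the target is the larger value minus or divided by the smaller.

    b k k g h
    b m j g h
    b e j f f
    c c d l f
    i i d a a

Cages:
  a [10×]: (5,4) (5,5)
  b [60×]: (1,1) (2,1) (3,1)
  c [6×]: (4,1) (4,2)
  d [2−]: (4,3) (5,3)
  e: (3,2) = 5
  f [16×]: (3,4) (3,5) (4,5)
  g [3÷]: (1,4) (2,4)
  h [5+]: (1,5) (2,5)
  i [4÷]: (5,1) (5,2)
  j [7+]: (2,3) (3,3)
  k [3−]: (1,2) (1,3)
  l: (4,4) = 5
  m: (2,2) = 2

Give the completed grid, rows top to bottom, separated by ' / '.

Cage m is given, leaving (2,2) = 2.
Cage e is given; hence (3,2) = 5.
2 is placed in column 2, so (4,2) = 3.
Cage l is given; hence (4,4) = 5.
5 is placed in column 4, which forces (5,4) = 2.
2 is placed in row 5, which forces (5,5) = 5.
2 is placed in column 4, so (3,4) = 4.
Cage f needs product 16; hence (3,5) = 1.
Row 4 now contains 3; hence (4,1) = 2.
Row 4 already has 2, leaving (4,3) = 1.
Cage f has product 16, which forces (4,5) = 4.
The two cells of cage k must have difference 3, which forces (1,2) = 1.
Column 3 now contains 1, which forces (1,3) = 4.
Row 1 now contains 1, which forces (1,4) = 3.
4 is placed in column 5, which forces (1,5) = 2.
Column 3 already has 4, leaving (2,3) = 5.
Column 4 now contains 3, leaving (2,4) = 1.
4 is placed in column 5, so (2,5) = 3.
Row 3 now contains 4, so (3,1) = 3.
Row 3 now contains 3, which forces (3,3) = 2.
Column 2 now contains 1, leaving (5,2) = 4.
Cage d's pair has difference 2, leaving (5,3) = 3.
Row 1 now contains 4, so (1,1) = 5.
Row 2 now contains 5, leaving (2,1) = 4.
Row 5 now contains 4, which forces (5,1) = 1.

5 1 4 3 2 / 4 2 5 1 3 / 3 5 2 4 1 / 2 3 1 5 4 / 1 4 3 2 5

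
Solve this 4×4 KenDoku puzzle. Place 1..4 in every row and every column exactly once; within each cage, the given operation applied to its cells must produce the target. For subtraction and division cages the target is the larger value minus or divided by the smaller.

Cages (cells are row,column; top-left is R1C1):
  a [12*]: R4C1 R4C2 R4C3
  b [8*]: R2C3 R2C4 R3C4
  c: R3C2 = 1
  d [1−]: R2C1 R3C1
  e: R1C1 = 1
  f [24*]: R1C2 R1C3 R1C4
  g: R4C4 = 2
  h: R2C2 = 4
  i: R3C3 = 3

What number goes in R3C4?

Cage e is a single given cell, which forces R1C1 = 1.
Cage h is given; hence R2C2 = 4.
Cage c is given, which forces R3C2 = 1.
Cage i is given, which forces R3C3 = 3.
Column 2 already has 1, leaving R4C2 = 3.
G is a freebie, leaving R4C4 = 2.
Column 2 now contains 3, leaving R1C2 = 2.
The 3 cells of cage f must have product 24, which forces R1C3 = 4.
Cage f needs product 24; hence R1C4 = 3.
Cage d's pair has difference 1, leaving R2C1 = 3.
Cage b needs product 8, which forces R2C3 = 2.
Column 4 already has 2; hence R2C4 = 1.
Column 4 already has 2; hence R3C4 = 4.
3 is placed in row 4, so R4C1 = 4.
Cage a has product 12, which forces R4C3 = 1.
Row 3 already has 4; hence R3C1 = 2.
The full grid is 1 2 4 3 / 3 4 2 1 / 2 1 3 4 / 4 3 1 2.

4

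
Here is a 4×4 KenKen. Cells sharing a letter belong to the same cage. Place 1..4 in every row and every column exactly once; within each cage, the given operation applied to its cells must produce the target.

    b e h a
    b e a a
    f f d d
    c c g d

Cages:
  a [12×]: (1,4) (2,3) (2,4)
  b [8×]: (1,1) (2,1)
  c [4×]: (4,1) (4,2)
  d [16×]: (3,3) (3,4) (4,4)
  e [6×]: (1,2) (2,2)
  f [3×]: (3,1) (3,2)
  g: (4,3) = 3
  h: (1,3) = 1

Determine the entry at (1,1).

H is a freebie; hence (1,3) = 1.
Cage g is a single given cell; hence (4,3) = 3.
Row 1 needs a 4, and only (1,1) is open for it.
4 is placed in column 1, leaving (2,1) = 2.
Row 2 already has 2, leaving (2,2) = 3.
Row 2 already has 2, so (2,3) = 4.
Row 2 already has 3, leaving (2,4) = 1.
3 is placed in column 2, so (3,2) = 1.
Column 3 now contains 4, which forces (3,3) = 2.
Column 4 already has 1; hence (3,4) = 4.
4 is placed in column 1; hence (4,1) = 1.
The two cells of cage c must have product 4, which forces (4,2) = 4.
Column 4 already has 4, which forces (4,4) = 2.
3 is placed in column 2, leaving (1,2) = 2.
2 is placed in column 4, which forces (1,4) = 3.
1 is placed in row 3, leaving (3,1) = 3.
Completed grid: 4 2 1 3 / 2 3 4 1 / 3 1 2 4 / 1 4 3 2.

4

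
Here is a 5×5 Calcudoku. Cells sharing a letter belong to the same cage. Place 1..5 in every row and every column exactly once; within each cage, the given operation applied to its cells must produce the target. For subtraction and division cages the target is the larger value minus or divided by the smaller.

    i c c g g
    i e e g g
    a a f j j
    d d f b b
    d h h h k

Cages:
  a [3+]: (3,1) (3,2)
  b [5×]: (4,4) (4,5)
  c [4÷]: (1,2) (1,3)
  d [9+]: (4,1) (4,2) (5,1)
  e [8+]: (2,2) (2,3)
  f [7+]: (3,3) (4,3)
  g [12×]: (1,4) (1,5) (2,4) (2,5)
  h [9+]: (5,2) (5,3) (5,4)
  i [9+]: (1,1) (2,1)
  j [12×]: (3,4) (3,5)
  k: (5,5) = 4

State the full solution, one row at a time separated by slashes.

Cage k is a single given cell, which forces (5,5) = 4.
Cage j's pair has product 12, which forces (3,4) = 4.
Column 5 already has 4; hence (3,5) = 3.
The only place for 3 in row 1 is (1,4).
Cage g needs product 12; hence (1,5) = 2.
Column 4 already has 3; hence (2,4) = 2.
Cage g has product 12; hence (2,5) = 1.
Column 5 already has 1, so (4,5) = 5.
Cage f needs two cells with sum 7, which forces (3,3) = 5.
Row 4 already has 5, leaving (4,3) = 2.
Row 4 already has 5, which forces (4,4) = 1.
1 is placed in column 4, so (5,4) = 5.
Cage e's pair has sum 8, so (2,2) = 5.
Column 3 already has 5, leaving (2,3) = 3.
Cage d needs sum 9; hence (5,1) = 2.
Column 3 already has 3, so (5,3) = 1.
Cage i needs two cells with sum 9, leaving (1,1) = 5.
Cage c's pair has quotient 4, so (1,2) = 1.
Column 3 already has 1; hence (1,3) = 4.
Row 2 already has 5, leaving (2,1) = 4.
Column 1 now contains 2; hence (3,1) = 1.
Cage a's pair has sum 3, which forces (3,2) = 2.
Column 1 now contains 4, so (4,1) = 3.
3 is placed in row 4, so (4,2) = 4.
Row 5 already has 1, which forces (5,2) = 3.

5 1 4 3 2 / 4 5 3 2 1 / 1 2 5 4 3 / 3 4 2 1 5 / 2 3 1 5 4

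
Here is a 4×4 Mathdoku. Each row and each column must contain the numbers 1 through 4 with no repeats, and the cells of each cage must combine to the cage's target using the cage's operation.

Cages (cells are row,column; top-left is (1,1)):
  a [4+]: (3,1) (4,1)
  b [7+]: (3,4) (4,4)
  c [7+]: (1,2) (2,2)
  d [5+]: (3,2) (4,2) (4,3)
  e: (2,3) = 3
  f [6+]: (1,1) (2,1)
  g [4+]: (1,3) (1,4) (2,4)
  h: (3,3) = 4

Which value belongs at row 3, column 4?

Cage g needs sum 4; hence (1,3) = 1.
Cage g needs sum 4, which forces (1,4) = 2.
Cage e is a single given cell, so (2,3) = 3.
Cage g has sum 4; hence (2,4) = 1.
Cage h is a single given cell; hence (3,3) = 4.
4 is placed in row 3, leaving (3,4) = 3.
Column 3 already has 1; hence (4,3) = 2.
3 is placed in column 4, leaving (4,4) = 4.
2 is placed in row 1, so (1,1) = 4.
Cage c's pair has sum 7; hence (1,2) = 3.
Cage f needs two cells with sum 6; hence (2,1) = 2.
Row 2 now contains 3, so (2,2) = 4.
3 is placed in row 3; hence (3,1) = 1.
Cage d has sum 5, which forces (3,2) = 2.
Cage a's pair has sum 4, so (4,1) = 3.
The 3 cells of cage d must have sum 5, which forces (4,2) = 1.
Filled in: 4 3 1 2 / 2 4 3 1 / 1 2 4 3 / 3 1 2 4.

3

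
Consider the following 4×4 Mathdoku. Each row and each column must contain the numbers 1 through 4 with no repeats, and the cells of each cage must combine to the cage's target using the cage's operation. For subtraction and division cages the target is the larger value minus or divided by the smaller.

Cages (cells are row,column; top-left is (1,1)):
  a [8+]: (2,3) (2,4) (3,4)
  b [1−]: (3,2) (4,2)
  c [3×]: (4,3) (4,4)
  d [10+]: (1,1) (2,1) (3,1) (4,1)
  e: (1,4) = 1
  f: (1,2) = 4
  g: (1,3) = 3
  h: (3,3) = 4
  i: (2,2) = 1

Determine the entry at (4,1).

F is a freebie, which forces (1,2) = 4.
Cage g is given, which forces (1,3) = 3.
Cage e is a single given cell, so (1,4) = 1.
I is a freebie; hence (2,2) = 1.
Cage h is given, so (3,3) = 4.
Column 3 now contains 3; hence (4,3) = 1.
1 is placed in column 4, so (4,4) = 3.
Row 1 already has 1, so (1,1) = 2.
Cage d needs sum 10; hence (2,1) = 3.
Column 3 already has 4, so (2,3) = 2.
Cage a has sum 8, which forces (2,4) = 4.
The 4 cells of cage d must have sum 10; hence (3,1) = 1.
Cage b needs two cells with difference 1, which forces (3,2) = 3.
Column 4 already has 3, so (3,4) = 2.
Cage d needs sum 10, leaving (4,1) = 4.
3 is placed in row 4, so (4,2) = 2.
Filled in: 2 4 3 1 / 3 1 2 4 / 1 3 4 2 / 4 2 1 3.

4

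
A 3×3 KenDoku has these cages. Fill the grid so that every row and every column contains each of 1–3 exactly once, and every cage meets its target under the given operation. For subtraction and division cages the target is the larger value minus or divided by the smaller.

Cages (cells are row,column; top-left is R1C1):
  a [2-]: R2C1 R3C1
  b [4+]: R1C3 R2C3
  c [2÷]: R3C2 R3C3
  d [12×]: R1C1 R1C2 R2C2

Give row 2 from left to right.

Cage d has product 12, so R1C1 = 2.
Cage d has product 12, leaving R1C2 = 3.
Row 1 already has 3; hence R1C3 = 1.
Cage d has product 12, leaving R2C2 = 2.
Column 3 already has 1, so R2C3 = 3.
Column 2 already has 2, so R3C2 = 1.
Column 3 already has 1, so R3C3 = 2.
3 is placed in row 2, so R2C1 = 1.
Row 3 already has 1, leaving R3C1 = 3.
Filled in: 2 3 1 / 1 2 3 / 3 1 2.

1 2 3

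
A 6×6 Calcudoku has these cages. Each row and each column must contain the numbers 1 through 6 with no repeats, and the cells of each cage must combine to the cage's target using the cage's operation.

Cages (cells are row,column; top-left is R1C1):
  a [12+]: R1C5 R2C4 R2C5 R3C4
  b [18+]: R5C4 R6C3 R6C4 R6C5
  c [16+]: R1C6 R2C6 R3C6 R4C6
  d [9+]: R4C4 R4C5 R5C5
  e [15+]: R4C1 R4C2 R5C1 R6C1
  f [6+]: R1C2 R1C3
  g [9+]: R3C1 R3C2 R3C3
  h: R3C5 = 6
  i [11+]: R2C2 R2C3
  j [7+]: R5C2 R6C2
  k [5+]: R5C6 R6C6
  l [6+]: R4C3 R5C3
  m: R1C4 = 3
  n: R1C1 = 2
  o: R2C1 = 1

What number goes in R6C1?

Cage n is a single given cell, which forces R1C1 = 2.
M is a freebie, leaving R1C4 = 3.
Cage o is a single given cell, which forces R2C1 = 1.
Cage h is given, which forces R3C5 = 6.
Row 1 needs a 6, and only R1C6 is open for it.
The only place for 4 in row 1 is R1C5.
The 4 cells of cage a must have sum 12, so R2C4 = 4.
Column 3 needs a 3, and only R3C3 is open for it.
In row 3, 4 can only go at R3C1, so R3C1 = 4.
The 3 cells of cage g must have sum 9; hence R3C2 = 2.
Row 3 already has 2, leaving R3C4 = 1.
Row 3 already has 2, leaving R3C6 = 5.
Cage e needs sum 15, leaving R4C2 = 1.
Column 2 already has 1, so R1C2 = 5.
The two cells of cage f must have sum 6; hence R1C3 = 1.
Column 2 already has 5, leaving R2C2 = 6.
Row 2 already has 6; hence R2C3 = 5.
Cage a has sum 12, so R2C5 = 3.
Row 2 already has 3, leaving R2C6 = 2.
2 is placed in column 6, leaving R4C6 = 3.
In row 4, 4 can only go at R4C3, so R4C3 = 4.
Column 3 now contains 4, which forces R5C3 = 2.
Row 5 now contains 2, so R5C5 = 1.
Row 5 already has 1, so R5C6 = 4.
Column 3 now contains 2, so R6C3 = 6.
Column 5 already has 1, which forces R6C5 = 5.
4 is placed in column 6, which forces R6C6 = 1.
Cage d needs sum 9, which forces R4C4 = 6.
Column 5 now contains 5; hence R4C5 = 2.
Row 5 now contains 4, which forces R5C2 = 3.
Cage b needs sum 18, which forces R5C4 = 5.
5 is placed in row 6, which forces R6C1 = 3.
The two cells of cage j must have sum 7; hence R6C2 = 4.
5 is placed in row 6, which forces R6C4 = 2.
Row 4 already has 6, which forces R4C1 = 5.
Row 5 now contains 5, which forces R5C1 = 6.
The full grid is 2 5 1 3 4 6 / 1 6 5 4 3 2 / 4 2 3 1 6 5 / 5 1 4 6 2 3 / 6 3 2 5 1 4 / 3 4 6 2 5 1.

3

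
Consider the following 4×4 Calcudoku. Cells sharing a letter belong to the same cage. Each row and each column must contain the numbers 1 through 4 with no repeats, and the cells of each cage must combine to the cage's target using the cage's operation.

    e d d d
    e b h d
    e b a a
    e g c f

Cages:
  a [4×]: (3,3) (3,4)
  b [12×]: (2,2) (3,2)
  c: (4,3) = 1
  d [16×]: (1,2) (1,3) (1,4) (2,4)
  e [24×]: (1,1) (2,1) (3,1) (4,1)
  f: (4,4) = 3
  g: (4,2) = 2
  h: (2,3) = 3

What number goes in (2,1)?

Cage h is a single given cell, so (2,3) = 3.
The 4 cells of cage d must have product 16, so (2,4) = 2.
Cage g is given, which forces (4,2) = 2.
Cage c is a single given cell, so (4,3) = 1.
Cage f is a single given cell, so (4,4) = 3.
Cage d needs product 16, which forces (1,3) = 2.
The 4 cells of cage e must have product 24, so (2,1) = 1.
3 is placed in row 2, so (2,2) = 4.
Cage b needs two cells with product 12, so (3,2) = 3.
1 is placed in column 3; hence (3,3) = 4.
Cage a's pair has product 4; hence (3,4) = 1.
Row 4 already has 3, leaving (4,1) = 4.
Row 1 now contains 2, which forces (1,1) = 3.
Column 2 already has 4, so (1,2) = 1.
Column 4 already has 1, leaving (1,4) = 4.
Row 3 now contains 3, so (3,1) = 2.
The full grid is 3 1 2 4 / 1 4 3 2 / 2 3 4 1 / 4 2 1 3.

1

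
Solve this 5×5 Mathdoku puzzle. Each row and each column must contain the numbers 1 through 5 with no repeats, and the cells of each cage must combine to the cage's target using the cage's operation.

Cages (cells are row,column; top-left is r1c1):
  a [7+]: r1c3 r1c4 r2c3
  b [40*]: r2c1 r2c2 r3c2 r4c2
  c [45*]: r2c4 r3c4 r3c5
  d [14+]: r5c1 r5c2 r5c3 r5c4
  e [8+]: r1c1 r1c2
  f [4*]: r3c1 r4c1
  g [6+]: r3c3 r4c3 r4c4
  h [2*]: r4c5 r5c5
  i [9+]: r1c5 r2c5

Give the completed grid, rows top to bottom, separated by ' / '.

5 3 1 2 4 / 2 1 4 3 5 / 1 4 2 5 3 / 4 5 3 1 2 / 3 2 5 4 1

Cage c has product 45, which forces r2c4 = 3.
Cage c needs product 45; hence r3c4 = 5.
Cage c has product 45, so r3c5 = 3.
The only place for 3 in row 4 is r4c3.
Row 4 needs a 5, and only r4c2 is open for it.
The two cells of cage e must have sum 8, which forces r1c1 = 5.
5 is placed in column 2, leaving r1c2 = 3.
Row 1 now contains 5, which forces r1c5 = 4.
Column 5 already has 4, so r2c5 = 5.
The 3 cells of cage a must have sum 7, so r2c3 = 4.
The 4 cells of cage d must have sum 14, leaving r5c1 = 3.
Cage d needs sum 14, which forces r5c3 = 5.
The 4 cells of cage b must have product 40; hence r3c2 = 4.
Column 2 already has 4, which forces r5c2 = 2.
Row 5 now contains 2, which forces r5c4 = 4.
Row 5 now contains 2, which forces r5c5 = 1.
Cage b needs product 40, which forces r2c1 = 2.
2 is placed in column 2; hence r2c2 = 1.
Row 3 now contains 4; hence r3c1 = 1.
1 is placed in row 3, leaving r3c3 = 2.
Cage f's pair has product 4; hence r4c1 = 4.
Column 5 already has 1, which forces r4c5 = 2.
2 is placed in column 3, which forces r1c3 = 1.
Cage a needs sum 7; hence r1c4 = 2.
Row 4 now contains 2, so r4c4 = 1.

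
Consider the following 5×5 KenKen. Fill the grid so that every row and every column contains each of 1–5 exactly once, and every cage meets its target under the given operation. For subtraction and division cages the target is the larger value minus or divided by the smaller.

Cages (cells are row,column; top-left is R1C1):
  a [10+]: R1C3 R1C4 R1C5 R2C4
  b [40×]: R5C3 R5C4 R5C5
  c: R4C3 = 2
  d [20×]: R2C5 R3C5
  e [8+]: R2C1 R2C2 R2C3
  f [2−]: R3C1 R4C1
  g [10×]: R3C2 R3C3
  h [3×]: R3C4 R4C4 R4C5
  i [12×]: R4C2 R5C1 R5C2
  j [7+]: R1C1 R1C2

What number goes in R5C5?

The 3 cells of cage h must have product 3, so R3C4 = 1.
Cage c is a single given cell, so R4C3 = 2.
The 3 cells of cage h must have product 3; hence R4C4 = 3.
The 3 cells of cage h must have product 3; hence R4C5 = 1.
Cage a has sum 10; hence R1C3 = 1.
The two cells of cage g must have product 10, leaving R3C2 = 2.
Column 3 now contains 2, which forces R3C3 = 5.
Row 3 now contains 5, so R3C5 = 4.
1 is placed in row 4, so R4C2 = 4.
Column 3 now contains 5, which forces R5C3 = 4.
Cage e has sum 8, leaving R2C1 = 4.
Cage e has sum 8; hence R2C2 = 1.
Column 3 already has 4; hence R2C3 = 3.
4 is placed in row 2, leaving R2C4 = 2.
Column 5 now contains 4, so R2C5 = 5.
Row 3 already has 2, so R3C1 = 3.
Row 4 already has 4, so R4C1 = 5.
Column 1 already has 3, so R5C1 = 1.
Column 2 now contains 1, leaving R5C2 = 3.
Column 4 already has 2; hence R5C4 = 5.
5 is placed in column 5, leaving R5C5 = 2.
Column 1 already has 4, leaving R1C1 = 2.
3 is placed in column 2; hence R1C2 = 5.
Column 4 now contains 5, so R1C4 = 4.
Column 5 now contains 2, which forces R1C5 = 3.
The full grid is 2 5 1 4 3 / 4 1 3 2 5 / 3 2 5 1 4 / 5 4 2 3 1 / 1 3 4 5 2.

2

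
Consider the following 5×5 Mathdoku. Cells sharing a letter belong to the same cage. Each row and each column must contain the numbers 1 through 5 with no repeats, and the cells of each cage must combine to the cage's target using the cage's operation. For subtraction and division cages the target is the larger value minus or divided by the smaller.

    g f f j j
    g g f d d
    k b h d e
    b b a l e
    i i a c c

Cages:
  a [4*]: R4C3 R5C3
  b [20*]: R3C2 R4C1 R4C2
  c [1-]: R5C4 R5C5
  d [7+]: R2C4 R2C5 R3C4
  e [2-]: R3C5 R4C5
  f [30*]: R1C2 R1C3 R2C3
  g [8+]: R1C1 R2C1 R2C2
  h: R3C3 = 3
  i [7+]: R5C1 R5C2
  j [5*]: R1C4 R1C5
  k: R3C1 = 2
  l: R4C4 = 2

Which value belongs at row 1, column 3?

Cage k is a single given cell, leaving R3C1 = 2.
H is a freebie, leaving R3C3 = 3.
Cage l is a single given cell; hence R4C4 = 2.
Cage f has product 30, which forces R1C2 = 3.
The two cells of cage e must have difference 2; hence R4C5 = 3.
The only place for 2 in row 1 is R1C3.
2 is placed in column 3, which forces R2C3 = 5.
The 3 cells of cage d must have sum 7, which forces R2C5 = 2.
Cage g has sum 8, so R2C1 = 3.
3 is placed in column 1, leaving R5C1 = 5.
Row 5 already has 5, so R5C5 = 4.
Cage a needs two cells with product 4, so R4C3 = 4.
Row 5 already has 4, so R5C2 = 2.
Row 5 already has 4; hence R5C3 = 1.
Row 5 already has 4, so R5C4 = 3.
The 3 cells of cage b must have product 20, so R3C2 = 4.
4 is placed in row 3, so R3C4 = 1.
Row 3 already has 1, which forces R3C5 = 5.
Row 4 already has 4; hence R4C1 = 1.
Cage b has product 20, leaving R4C2 = 5.
Column 1 now contains 1, which forces R1C1 = 4.
Column 4 already has 1; hence R1C4 = 5.
Column 5 already has 5, leaving R1C5 = 1.
Column 2 now contains 4, which forces R2C2 = 1.
Column 4 already has 1; hence R2C4 = 4.
The full grid is 4 3 2 5 1 / 3 1 5 4 2 / 2 4 3 1 5 / 1 5 4 2 3 / 5 2 1 3 4.

2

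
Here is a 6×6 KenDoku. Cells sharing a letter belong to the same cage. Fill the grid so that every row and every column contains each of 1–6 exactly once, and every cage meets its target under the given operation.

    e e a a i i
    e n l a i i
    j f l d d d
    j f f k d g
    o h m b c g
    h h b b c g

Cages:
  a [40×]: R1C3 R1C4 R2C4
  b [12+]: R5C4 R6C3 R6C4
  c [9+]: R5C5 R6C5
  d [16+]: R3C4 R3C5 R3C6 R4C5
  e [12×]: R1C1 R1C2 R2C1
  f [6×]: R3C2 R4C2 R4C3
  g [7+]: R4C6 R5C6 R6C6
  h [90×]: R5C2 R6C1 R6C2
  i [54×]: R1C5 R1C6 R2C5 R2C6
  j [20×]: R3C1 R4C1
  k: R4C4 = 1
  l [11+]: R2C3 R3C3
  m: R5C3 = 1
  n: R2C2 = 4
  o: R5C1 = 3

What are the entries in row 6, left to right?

6 3 2 4 5 1

N is a freebie; hence R2C2 = 4.
K is a freebie, so R4C4 = 1.
O is a freebie, so R5C1 = 3.
Cage m is given, which forces R5C3 = 1.
Cage f needs product 6, leaving R3C2 = 1.
Cage h has product 90; hence R6C2 = 3.
The 3 cells of cage g must have sum 7; hence R6C6 = 1.
3 is placed in column 2, which forces R4C2 = 2.
Cage f needs product 6, which forces R4C3 = 3.
2 is placed in row 4, leaving R4C6 = 4.
Column 6 now contains 4, which forces R5C6 = 2.
Column 2 already has 2, which forces R1C2 = 6.
Row 1 already has 6, which forces R1C6 = 3.
Column 6 now contains 3, which forces R2C6 = 6.
The two cells of cage j must have product 20; hence R3C1 = 4.
Column 6 now contains 6; hence R3C6 = 5.
Row 4 now contains 4, leaving R4C1 = 5.
Row 4 already has 5, which forces R4C5 = 6.
Column 2 already has 6; hence R5C2 = 5.
5 is placed in row 5, which forces R5C5 = 4.
5 is placed in column 1; hence R6C1 = 6.
4 is placed in column 5; hence R6C5 = 5.
Row 1 now contains 3, which forces R1C5 = 1.
6 is placed in row 2, leaving R2C3 = 5.
5 is placed in row 2, which forces R2C4 = 2.
Cage i has product 54, leaving R2C5 = 3.
5 is placed in row 3, which forces R3C3 = 6.
2 is placed in column 4; hence R3C4 = 3.
Column 5 now contains 3; hence R3C5 = 2.
Row 5 now contains 4, so R5C4 = 6.
2 is placed in column 4; hence R6C4 = 4.
Row 1 now contains 1, so R1C1 = 2.
Cage a needs product 40; hence R1C3 = 4.
Column 4 already has 4; hence R1C4 = 5.
2 is placed in row 2, leaving R2C1 = 1.
4 is placed in row 6, so R6C3 = 2.
The full grid is 2 6 4 5 1 3 / 1 4 5 2 3 6 / 4 1 6 3 2 5 / 5 2 3 1 6 4 / 3 5 1 6 4 2 / 6 3 2 4 5 1.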